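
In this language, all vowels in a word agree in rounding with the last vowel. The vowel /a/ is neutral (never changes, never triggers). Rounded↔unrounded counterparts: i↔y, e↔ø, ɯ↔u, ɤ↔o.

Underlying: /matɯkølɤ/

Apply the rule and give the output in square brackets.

/ø/ harmonizes with /ɤ/ ([-round]) → [e]

[matɯkelɤ]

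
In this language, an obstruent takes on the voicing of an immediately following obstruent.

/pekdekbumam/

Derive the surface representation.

[pegdegbumam]

/k/ before /d/ (voiced) → [g]
/k/ before /b/ (voiced) → [g]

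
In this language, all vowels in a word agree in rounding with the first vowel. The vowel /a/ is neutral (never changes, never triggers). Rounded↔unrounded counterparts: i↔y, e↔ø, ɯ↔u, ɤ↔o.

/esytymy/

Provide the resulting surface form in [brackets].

[esitimi]

/y/ harmonizes with /e/ ([-round]) → [i]
/y/ harmonizes with /e/ ([-round]) → [i]
/y/ harmonizes with /e/ ([-round]) → [i]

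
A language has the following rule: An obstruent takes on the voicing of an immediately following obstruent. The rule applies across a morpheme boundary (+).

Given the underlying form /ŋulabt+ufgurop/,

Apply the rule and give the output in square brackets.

[ŋulapt+uvgurop]

/b/ before /t/ (voiceless) → [p]
/f/ before /g/ (voiced) → [v]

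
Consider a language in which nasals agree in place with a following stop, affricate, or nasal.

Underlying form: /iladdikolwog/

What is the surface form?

[iladdikolwog]

no segment meets the rule's conditions; no change.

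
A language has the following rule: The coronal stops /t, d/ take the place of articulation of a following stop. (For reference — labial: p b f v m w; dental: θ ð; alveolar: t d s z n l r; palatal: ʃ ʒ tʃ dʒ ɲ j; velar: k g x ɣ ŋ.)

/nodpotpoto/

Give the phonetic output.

/d/ before /p/ (labial) → [b]
/t/ before /p/ (labial) → [p]

[nobpoppoto]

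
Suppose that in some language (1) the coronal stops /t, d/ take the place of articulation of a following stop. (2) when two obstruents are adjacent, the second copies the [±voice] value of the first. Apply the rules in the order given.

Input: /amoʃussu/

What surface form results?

[amoʃussu]

Rule 1: no segment meets the rule's conditions; no change.
After rule 1: amoʃussu
Rule 2: no segment meets the rule's conditions; no change.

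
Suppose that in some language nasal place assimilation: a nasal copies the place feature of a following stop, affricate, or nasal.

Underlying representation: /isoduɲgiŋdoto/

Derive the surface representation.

[isoduŋgindoto]

/ɲ/ before /g/ (velar) → [ŋ]
/ŋ/ before /d/ (alveolar) → [n]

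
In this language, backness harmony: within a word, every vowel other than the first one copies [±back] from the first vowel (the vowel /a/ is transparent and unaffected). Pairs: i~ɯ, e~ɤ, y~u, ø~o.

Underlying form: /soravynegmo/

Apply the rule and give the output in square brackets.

[soravunɤgmo]

/y/ harmonizes with /o/ ([+back]) → [u]
/e/ harmonizes with /o/ ([+back]) → [ɤ]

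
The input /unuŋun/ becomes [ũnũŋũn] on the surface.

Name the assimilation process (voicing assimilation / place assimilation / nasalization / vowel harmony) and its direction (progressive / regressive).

/u/→[ũ] /u/→[ũ] /u/→[ũ].
Each target copies a feature from the following segment, so the direction is regressive.

nasalization, regressive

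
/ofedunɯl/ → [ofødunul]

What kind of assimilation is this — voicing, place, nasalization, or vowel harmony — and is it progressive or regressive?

vowel harmony, progressive

/e/→[ø] /ɯ/→[u].
Vowels agree with the first vowel, so the harmony is progressive.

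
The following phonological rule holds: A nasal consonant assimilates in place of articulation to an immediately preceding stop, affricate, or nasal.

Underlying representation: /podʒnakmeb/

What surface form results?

[podʒɲakŋeb]

/n/ after /dʒ/ (palatal) → [ɲ]
/m/ after /k/ (velar) → [ŋ]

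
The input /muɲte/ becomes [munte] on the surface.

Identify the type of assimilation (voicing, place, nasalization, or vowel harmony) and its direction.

place assimilation, regressive

/ɲ/→[n].
Each target copies a feature from the following segment, so the direction is regressive.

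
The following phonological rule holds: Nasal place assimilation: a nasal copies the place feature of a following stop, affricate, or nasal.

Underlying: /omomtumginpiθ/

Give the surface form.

[omontuŋgimpiθ]

/m/ before /t/ (alveolar) → [n]
/m/ before /g/ (velar) → [ŋ]
/n/ before /p/ (labial) → [m]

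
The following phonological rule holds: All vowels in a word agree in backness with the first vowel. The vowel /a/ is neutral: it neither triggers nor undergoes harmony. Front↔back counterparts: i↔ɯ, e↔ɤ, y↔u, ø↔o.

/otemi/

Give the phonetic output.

/e/ harmonizes with /o/ ([+back]) → [ɤ]
/i/ harmonizes with /o/ ([+back]) → [ɯ]

[otɤmɯ]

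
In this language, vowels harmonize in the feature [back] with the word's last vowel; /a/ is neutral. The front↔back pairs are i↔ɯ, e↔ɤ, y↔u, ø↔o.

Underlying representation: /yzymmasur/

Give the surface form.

/y/ harmonizes with /u/ ([+back]) → [u]
/y/ harmonizes with /u/ ([+back]) → [u]

[uzummasur]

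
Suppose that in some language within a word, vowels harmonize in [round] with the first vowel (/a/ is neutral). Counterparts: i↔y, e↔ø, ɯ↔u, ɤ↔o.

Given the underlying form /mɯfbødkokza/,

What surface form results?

[mɯfbedkɤkza]

/ø/ harmonizes with /ɯ/ ([-round]) → [e]
/o/ harmonizes with /ɯ/ ([-round]) → [ɤ]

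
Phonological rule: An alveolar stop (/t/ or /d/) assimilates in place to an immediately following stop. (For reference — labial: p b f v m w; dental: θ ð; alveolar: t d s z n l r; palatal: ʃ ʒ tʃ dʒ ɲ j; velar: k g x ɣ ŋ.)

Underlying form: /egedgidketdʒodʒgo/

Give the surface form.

/d/ before /g/ (velar) → [g]
/d/ before /k/ (velar) → [g]

[egeggigketdʒodʒgo]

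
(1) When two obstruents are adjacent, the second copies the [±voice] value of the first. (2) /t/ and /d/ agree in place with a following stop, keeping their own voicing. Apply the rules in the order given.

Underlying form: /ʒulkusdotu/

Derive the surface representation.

Rule 1: /d/ after /s/ (voiceless) → [t]
After rule 1: ʒulkustotu
Rule 2: no segment meets the rule's conditions; no change.

[ʒulkustotu]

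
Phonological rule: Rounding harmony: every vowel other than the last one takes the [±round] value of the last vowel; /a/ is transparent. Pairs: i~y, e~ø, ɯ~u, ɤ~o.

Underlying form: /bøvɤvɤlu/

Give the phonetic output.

[bøvovolu]

/ɤ/ harmonizes with /u/ ([+round]) → [o]
/ɤ/ harmonizes with /u/ ([+round]) → [o]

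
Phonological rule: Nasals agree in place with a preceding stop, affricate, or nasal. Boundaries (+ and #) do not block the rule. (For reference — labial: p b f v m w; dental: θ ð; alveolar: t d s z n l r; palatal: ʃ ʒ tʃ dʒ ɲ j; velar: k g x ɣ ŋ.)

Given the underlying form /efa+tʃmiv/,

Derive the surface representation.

[efa+tʃɲiv]

/m/ after /tʃ/ (palatal) → [ɲ]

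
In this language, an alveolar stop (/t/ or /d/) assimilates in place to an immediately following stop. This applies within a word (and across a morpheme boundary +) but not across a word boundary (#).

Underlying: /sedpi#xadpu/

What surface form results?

/d/ before /p/ (labial) → [b]
/d/ before /p/ (labial) → [b]

[sebpi#xabpu]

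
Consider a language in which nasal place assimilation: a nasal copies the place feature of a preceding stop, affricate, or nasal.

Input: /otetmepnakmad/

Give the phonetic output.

[otetnepmakŋad]

/m/ after /t/ (alveolar) → [n]
/n/ after /p/ (labial) → [m]
/m/ after /k/ (velar) → [ŋ]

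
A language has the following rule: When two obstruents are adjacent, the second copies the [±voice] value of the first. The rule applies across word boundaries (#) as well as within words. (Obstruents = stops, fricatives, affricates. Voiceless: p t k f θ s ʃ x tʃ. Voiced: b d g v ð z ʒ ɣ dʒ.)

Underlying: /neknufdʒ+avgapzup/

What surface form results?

/dʒ/ after /f/ (voiceless) → [tʃ]
/z/ after /p/ (voiceless) → [s]

[neknuftʃ+avgapsup]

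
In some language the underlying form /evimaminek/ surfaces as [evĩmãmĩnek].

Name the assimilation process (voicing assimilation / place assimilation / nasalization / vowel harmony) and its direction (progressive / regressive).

nasalization, regressive

/i/→[ĩ] /a/→[ã] /i/→[ĩ].
Each target copies a feature from the following segment, so the direction is regressive.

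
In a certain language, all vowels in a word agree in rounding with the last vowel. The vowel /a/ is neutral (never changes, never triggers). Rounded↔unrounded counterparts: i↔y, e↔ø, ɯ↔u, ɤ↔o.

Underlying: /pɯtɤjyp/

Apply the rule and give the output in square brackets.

[putojyp]

/ɯ/ harmonizes with /y/ ([+round]) → [u]
/ɤ/ harmonizes with /y/ ([+round]) → [o]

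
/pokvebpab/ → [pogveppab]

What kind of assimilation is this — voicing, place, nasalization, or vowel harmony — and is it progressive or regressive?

voicing assimilation, regressive

/k/→[g] /b/→[p].
Each target copies a feature from the following segment, so the direction is regressive.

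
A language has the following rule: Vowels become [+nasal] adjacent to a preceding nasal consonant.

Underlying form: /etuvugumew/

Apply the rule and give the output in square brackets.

/e/ after nasal /m/ → [ẽ]

[etuvugumẽw]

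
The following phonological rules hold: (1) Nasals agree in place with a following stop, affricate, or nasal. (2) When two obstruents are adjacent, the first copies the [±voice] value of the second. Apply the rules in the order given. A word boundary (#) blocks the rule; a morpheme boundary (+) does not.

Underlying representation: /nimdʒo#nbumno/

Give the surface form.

Rule 1: /m/ before /dʒ/ (palatal) → [ɲ]
Rule 1: /n/ before /b/ (labial) → [m]
Rule 1: /m/ before /n/ (alveolar) → [n]
After rule 1: niɲdʒo#mbunno
Rule 2: no segment meets the rule's conditions; no change.

[niɲdʒo#mbunno]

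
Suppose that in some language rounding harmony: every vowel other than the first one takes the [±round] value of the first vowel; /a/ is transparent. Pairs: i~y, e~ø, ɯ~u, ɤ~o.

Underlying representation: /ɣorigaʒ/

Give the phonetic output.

/i/ harmonizes with /o/ ([+round]) → [y]

[ɣorygaʒ]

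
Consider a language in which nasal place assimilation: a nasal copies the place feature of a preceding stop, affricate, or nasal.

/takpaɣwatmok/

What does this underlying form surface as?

/m/ after /t/ (alveolar) → [n]

[takpaɣwatnok]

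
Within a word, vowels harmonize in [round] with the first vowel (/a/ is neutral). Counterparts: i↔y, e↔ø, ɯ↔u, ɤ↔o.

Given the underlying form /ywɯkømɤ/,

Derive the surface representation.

/ɯ/ harmonizes with /y/ ([+round]) → [u]
/ɤ/ harmonizes with /y/ ([+round]) → [o]

[ywukømo]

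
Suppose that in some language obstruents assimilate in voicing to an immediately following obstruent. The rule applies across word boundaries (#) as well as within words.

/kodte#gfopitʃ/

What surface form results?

[kotte#kfopitʃ]

/d/ before /t/ (voiceless) → [t]
/g/ before /f/ (voiceless) → [k]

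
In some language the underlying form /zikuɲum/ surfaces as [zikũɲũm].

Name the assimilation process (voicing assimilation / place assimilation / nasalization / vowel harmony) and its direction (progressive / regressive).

nasalization, regressive

/u/→[ũ] /u/→[ũ].
Each target copies a feature from the following segment, so the direction is regressive.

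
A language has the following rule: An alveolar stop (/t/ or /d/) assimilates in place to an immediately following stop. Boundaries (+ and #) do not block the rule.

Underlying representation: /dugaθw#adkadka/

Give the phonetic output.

[dugaθw#agkagka]

/d/ before /k/ (velar) → [g]
/d/ before /k/ (velar) → [g]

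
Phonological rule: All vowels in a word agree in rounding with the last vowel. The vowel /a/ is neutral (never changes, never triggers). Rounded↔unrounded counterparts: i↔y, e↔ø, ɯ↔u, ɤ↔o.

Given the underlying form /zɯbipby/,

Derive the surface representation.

/ɯ/ harmonizes with /y/ ([+round]) → [u]
/i/ harmonizes with /y/ ([+round]) → [y]

[zubypby]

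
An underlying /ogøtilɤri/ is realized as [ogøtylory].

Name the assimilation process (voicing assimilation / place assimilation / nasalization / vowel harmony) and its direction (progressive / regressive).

vowel harmony, progressive

/i/→[y] /ɤ/→[o] /i/→[y].
Vowels agree with the first vowel, so the harmony is progressive.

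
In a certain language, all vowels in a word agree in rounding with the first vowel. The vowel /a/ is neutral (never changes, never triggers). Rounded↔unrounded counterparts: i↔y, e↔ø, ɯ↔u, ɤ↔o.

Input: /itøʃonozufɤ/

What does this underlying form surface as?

[iteʃɤnɤzɯfɤ]

/ø/ harmonizes with /i/ ([-round]) → [e]
/o/ harmonizes with /i/ ([-round]) → [ɤ]
/o/ harmonizes with /i/ ([-round]) → [ɤ]
/u/ harmonizes with /i/ ([-round]) → [ɯ]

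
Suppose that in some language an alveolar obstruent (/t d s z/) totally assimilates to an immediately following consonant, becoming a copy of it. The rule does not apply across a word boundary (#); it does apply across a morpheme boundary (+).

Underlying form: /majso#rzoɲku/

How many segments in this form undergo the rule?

0

No segment meets the rule's conditions.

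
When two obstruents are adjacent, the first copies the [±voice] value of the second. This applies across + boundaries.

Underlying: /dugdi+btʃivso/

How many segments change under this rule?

2

/b/ before /tʃ/ (voiceless) → [p]
/v/ before /s/ (voiceless) → [f]
2 segments change.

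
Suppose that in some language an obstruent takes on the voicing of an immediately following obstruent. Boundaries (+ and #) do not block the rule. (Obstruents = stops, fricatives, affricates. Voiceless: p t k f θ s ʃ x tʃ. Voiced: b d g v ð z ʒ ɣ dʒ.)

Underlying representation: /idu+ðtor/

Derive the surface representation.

/ð/ before /t/ (voiceless) → [θ]

[idu+θtor]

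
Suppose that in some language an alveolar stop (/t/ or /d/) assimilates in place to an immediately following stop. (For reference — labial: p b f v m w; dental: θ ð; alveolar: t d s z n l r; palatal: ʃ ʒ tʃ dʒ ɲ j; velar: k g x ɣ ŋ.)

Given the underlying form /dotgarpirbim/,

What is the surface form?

/t/ before /g/ (velar) → [k]

[dokgarpirbim]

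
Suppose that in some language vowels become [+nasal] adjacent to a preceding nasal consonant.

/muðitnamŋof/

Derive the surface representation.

/u/ after nasal /m/ → [ũ]
/a/ after nasal /n/ → [ã]
/o/ after nasal /ŋ/ → [õ]

[mũðitnãmŋõf]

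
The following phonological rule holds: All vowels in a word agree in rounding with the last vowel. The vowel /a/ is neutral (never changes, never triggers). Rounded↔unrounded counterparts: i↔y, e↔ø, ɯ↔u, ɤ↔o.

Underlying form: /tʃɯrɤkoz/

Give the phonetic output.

/ɯ/ harmonizes with /o/ ([+round]) → [u]
/ɤ/ harmonizes with /o/ ([+round]) → [o]

[tʃurokoz]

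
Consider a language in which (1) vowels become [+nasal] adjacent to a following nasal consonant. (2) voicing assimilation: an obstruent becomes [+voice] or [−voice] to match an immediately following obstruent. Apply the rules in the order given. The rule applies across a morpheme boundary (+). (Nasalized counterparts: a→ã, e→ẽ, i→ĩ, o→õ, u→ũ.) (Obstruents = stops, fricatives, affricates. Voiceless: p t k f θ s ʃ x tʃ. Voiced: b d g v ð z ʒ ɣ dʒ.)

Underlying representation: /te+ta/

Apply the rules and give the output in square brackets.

Rule 1: no segment meets the rule's conditions; no change.
After rule 1: te+ta
Rule 2: no segment meets the rule's conditions; no change.

[te+ta]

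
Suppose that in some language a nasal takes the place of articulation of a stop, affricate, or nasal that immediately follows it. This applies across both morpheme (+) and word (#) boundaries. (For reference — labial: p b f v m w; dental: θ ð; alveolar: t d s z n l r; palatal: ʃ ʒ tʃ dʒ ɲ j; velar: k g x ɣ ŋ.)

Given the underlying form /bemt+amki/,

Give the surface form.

/m/ before /t/ (alveolar) → [n]
/m/ before /k/ (velar) → [ŋ]

[bent+aŋki]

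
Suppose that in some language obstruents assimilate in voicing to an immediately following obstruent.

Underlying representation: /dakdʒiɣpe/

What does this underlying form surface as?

/k/ before /dʒ/ (voiced) → [g]
/ɣ/ before /p/ (voiceless) → [x]

[dagdʒixpe]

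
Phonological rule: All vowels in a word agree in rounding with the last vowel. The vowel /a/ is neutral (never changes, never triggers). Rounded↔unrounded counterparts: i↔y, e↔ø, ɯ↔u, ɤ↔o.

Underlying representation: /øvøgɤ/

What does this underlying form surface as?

/ø/ harmonizes with /ɤ/ ([-round]) → [e]
/ø/ harmonizes with /ɤ/ ([-round]) → [e]

[evegɤ]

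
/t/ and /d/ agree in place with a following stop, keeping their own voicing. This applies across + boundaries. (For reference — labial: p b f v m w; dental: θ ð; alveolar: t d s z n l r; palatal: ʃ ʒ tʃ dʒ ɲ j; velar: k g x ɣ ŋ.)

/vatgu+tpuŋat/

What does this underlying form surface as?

/t/ before /g/ (velar) → [k]
/t/ before /p/ (labial) → [p]

[vakgu+ppuŋat]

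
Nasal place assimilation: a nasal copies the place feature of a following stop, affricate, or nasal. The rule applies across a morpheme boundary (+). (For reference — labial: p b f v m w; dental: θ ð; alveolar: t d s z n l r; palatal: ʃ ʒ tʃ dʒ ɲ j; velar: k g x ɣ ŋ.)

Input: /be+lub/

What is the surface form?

[be+lub]

no segment meets the rule's conditions; no change.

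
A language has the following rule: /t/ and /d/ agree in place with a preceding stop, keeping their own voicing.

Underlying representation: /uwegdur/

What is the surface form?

[uweggur]

/d/ after /g/ (velar) → [g]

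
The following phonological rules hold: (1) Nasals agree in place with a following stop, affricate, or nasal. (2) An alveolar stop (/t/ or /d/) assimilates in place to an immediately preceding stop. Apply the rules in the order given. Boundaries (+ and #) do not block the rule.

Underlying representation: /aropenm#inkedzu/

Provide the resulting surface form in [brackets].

[aropemm#iŋkedzu]

Rule 1: /n/ before /m/ (labial) → [m]
Rule 1: /n/ before /k/ (velar) → [ŋ]
After rule 1: aropemm#iŋkedzu
Rule 2: no segment meets the rule's conditions; no change.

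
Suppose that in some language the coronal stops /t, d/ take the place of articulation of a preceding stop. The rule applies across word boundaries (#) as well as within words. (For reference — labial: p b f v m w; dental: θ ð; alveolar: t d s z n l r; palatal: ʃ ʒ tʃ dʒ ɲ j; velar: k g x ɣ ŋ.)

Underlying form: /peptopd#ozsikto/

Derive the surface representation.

/t/ after /p/ (labial) → [p]
/d/ after /p/ (labial) → [b]
/t/ after /k/ (velar) → [k]

[peppopb#ozsikko]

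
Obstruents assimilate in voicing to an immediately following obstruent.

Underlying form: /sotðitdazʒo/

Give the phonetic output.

[sodðiddazʒo]

/t/ before /ð/ (voiced) → [d]
/t/ before /d/ (voiced) → [d]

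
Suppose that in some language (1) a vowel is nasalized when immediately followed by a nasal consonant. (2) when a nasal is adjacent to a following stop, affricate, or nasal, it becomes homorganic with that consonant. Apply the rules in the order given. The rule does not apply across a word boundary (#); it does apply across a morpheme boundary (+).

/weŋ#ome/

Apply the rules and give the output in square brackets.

[wẽŋ#õme]

Rule 1: /e/ before nasal /ŋ/ → [ẽ]
Rule 1: /o/ before nasal /m/ → [õ]
After rule 1: wẽŋ#õme
Rule 2: no segment meets the rule's conditions; no change.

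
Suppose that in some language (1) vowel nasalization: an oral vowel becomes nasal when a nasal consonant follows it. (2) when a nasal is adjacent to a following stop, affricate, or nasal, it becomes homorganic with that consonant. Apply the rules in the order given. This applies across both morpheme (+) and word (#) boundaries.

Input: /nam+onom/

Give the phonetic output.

[nãm+õnõm]

Rule 1: /a/ before nasal /m/ → [ã]
Rule 1: /o/ before nasal /n/ → [õ]
Rule 1: /o/ before nasal /m/ → [õ]
After rule 1: nãm+õnõm
Rule 2: no segment meets the rule's conditions; no change.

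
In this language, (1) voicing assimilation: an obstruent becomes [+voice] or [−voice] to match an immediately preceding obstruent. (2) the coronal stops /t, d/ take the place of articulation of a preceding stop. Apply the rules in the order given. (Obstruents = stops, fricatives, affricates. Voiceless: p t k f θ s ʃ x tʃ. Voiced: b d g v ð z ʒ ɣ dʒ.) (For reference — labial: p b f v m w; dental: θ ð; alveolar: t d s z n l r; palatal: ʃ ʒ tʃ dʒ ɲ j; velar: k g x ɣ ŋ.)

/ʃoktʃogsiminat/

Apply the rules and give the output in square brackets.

[ʃoktʃogziminat]

Rule 1: /s/ after /g/ (voiced) → [z]
After rule 1: ʃoktʃogziminat
Rule 2: no segment meets the rule's conditions; no change.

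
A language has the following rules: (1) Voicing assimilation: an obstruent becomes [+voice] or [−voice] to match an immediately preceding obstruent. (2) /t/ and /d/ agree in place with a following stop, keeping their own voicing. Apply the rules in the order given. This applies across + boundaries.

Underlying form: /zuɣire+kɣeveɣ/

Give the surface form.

[zuɣire+kxeveɣ]

Rule 1: /ɣ/ after /k/ (voiceless) → [x]
After rule 1: zuɣire+kxeveɣ
Rule 2: no segment meets the rule's conditions; no change.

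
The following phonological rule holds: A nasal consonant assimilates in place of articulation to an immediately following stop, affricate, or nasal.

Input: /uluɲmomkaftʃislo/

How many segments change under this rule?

/ɲ/ before /m/ (labial) → [m]
/m/ before /k/ (velar) → [ŋ]
2 segments change.

2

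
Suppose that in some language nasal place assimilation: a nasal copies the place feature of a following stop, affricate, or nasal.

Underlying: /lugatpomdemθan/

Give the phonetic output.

[lugatpondemθan]

/m/ before /d/ (alveolar) → [n]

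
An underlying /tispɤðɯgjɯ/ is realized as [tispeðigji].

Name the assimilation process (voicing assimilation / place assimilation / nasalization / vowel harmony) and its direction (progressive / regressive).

/ɤ/→[e] /ɯ/→[i] /ɯ/→[i].
Vowels agree with the first vowel, so the harmony is progressive.

vowel harmony, progressive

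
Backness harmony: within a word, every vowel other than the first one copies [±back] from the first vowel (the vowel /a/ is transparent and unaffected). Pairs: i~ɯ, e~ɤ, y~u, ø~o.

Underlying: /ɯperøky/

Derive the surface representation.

[ɯpɤroku]

/e/ harmonizes with /ɯ/ ([+back]) → [ɤ]
/ø/ harmonizes with /ɯ/ ([+back]) → [o]
/y/ harmonizes with /ɯ/ ([+back]) → [u]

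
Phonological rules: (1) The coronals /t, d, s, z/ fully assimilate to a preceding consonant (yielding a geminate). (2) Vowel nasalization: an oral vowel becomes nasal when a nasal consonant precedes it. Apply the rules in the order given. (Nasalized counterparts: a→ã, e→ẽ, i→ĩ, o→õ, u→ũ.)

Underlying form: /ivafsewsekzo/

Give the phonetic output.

Rule 1: /s/ after /f/ → [f] (total assimilation)
Rule 1: /s/ after /w/ → [w] (total assimilation)
Rule 1: /z/ after /k/ → [k] (total assimilation)
After rule 1: ivaffewwekko
Rule 2: no segment meets the rule's conditions; no change.

[ivaffewwekko]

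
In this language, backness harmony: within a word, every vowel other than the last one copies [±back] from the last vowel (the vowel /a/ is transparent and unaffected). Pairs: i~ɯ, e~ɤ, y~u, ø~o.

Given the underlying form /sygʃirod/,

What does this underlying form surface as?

[sugʃɯrod]

/y/ harmonizes with /o/ ([+back]) → [u]
/i/ harmonizes with /o/ ([+back]) → [ɯ]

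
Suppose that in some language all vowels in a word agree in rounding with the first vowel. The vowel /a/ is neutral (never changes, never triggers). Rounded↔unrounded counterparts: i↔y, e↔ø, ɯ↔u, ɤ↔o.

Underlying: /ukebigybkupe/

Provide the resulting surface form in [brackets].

/e/ harmonizes with /u/ ([+round]) → [ø]
/i/ harmonizes with /u/ ([+round]) → [y]
/e/ harmonizes with /u/ ([+round]) → [ø]

[ukøbygybkupø]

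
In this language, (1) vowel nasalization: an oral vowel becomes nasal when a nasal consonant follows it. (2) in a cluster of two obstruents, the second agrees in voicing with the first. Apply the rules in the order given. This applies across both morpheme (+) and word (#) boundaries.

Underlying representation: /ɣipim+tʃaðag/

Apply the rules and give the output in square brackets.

[ɣipĩm+tʃaðag]

Rule 1: /i/ before nasal /m/ → [ĩ]
After rule 1: ɣipĩm+tʃaðag
Rule 2: no segment meets the rule's conditions; no change.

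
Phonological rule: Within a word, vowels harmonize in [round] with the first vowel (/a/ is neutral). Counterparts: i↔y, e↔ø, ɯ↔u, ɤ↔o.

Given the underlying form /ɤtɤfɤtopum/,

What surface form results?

/o/ harmonizes with /ɤ/ ([-round]) → [ɤ]
/u/ harmonizes with /ɤ/ ([-round]) → [ɯ]

[ɤtɤfɤtɤpɯm]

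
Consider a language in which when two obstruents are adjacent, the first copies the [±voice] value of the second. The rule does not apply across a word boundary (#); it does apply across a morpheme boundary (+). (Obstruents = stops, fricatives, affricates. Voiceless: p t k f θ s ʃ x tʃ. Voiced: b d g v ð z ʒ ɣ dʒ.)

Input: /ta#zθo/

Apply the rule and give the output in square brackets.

[ta#sθo]

/z/ before /θ/ (voiceless) → [s]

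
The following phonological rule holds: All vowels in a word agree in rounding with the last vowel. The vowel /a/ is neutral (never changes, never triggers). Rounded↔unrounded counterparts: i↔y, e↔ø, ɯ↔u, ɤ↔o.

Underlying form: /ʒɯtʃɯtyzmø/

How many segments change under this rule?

2

/ɯ/ harmonizes with /ø/ ([+round]) → [u]
/ɯ/ harmonizes with /ø/ ([+round]) → [u]
2 segments change.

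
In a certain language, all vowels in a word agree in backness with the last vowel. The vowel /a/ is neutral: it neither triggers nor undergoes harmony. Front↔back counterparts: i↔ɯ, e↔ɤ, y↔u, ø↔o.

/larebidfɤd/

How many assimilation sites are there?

/e/ harmonizes with /ɤ/ ([+back]) → [ɤ]
/i/ harmonizes with /ɤ/ ([+back]) → [ɯ]
2 segments change.

2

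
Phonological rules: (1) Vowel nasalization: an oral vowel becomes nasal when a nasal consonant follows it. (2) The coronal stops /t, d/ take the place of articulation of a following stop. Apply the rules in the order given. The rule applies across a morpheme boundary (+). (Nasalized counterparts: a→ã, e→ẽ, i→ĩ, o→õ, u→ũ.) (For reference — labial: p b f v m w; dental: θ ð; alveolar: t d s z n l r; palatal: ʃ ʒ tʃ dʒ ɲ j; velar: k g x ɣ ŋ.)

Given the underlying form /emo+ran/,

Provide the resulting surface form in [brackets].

[ẽmo+rãn]

Rule 1: /e/ before nasal /m/ → [ẽ]
Rule 1: /a/ before nasal /n/ → [ã]
After rule 1: ẽmo+rãn
Rule 2: no segment meets the rule's conditions; no change.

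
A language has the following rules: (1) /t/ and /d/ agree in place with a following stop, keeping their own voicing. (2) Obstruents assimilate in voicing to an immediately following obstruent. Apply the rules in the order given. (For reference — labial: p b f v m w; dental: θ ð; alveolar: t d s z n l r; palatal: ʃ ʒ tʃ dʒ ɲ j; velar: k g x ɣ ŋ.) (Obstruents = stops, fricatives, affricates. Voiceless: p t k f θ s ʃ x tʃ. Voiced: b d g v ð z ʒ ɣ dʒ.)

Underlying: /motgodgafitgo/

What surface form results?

Rule 1: /t/ before /g/ (velar) → [k]
Rule 1: /d/ before /g/ (velar) → [g]
Rule 1: /t/ before /g/ (velar) → [k]
After rule 1: mokgoggafikgo
Rule 2: /k/ before /g/ (voiced) → [g]
Rule 2: /k/ before /g/ (voiced) → [g]

[moggoggafiggo]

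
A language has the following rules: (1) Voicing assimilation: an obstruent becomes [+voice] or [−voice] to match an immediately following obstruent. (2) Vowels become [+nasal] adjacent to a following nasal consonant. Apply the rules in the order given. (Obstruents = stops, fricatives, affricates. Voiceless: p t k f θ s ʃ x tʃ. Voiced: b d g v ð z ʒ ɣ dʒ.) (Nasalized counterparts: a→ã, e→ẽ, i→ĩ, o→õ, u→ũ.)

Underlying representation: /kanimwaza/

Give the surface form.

[kãnĩmwaza]

Rule 1: no segment meets the rule's conditions; no change.
After rule 1: kanimwaza
Rule 2: /a/ before nasal /n/ → [ã]
Rule 2: /i/ before nasal /m/ → [ĩ]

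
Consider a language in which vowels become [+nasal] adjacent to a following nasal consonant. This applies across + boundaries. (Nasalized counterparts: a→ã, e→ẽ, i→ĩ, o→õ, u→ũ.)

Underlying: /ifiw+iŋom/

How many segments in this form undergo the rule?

/i/ before nasal /ŋ/ → [ĩ]
/o/ before nasal /m/ → [õ]
2 segments change.

2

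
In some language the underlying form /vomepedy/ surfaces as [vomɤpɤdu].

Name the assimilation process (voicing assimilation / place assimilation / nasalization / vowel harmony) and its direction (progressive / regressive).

/e/→[ɤ] /e/→[ɤ] /y/→[u].
Vowels agree with the first vowel, so the harmony is progressive.

vowel harmony, progressive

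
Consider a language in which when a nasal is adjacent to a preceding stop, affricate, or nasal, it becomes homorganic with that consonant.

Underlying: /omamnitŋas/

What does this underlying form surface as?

/n/ after /m/ (labial) → [m]
/ŋ/ after /t/ (alveolar) → [n]

[omammitnas]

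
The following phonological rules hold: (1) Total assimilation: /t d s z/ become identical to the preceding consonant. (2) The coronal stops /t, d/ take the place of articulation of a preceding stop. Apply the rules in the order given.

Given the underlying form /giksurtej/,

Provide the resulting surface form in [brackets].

Rule 1: /s/ after /k/ → [k] (total assimilation)
Rule 1: /t/ after /r/ → [r] (total assimilation)
After rule 1: gikkurrej
Rule 2: no segment meets the rule's conditions; no change.

[gikkurrej]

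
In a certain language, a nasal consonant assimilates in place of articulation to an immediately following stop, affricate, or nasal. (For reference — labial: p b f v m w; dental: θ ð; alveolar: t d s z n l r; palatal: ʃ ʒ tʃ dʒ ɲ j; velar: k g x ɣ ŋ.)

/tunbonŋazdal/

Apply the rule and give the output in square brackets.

/n/ before /b/ (labial) → [m]
/n/ before /ŋ/ (velar) → [ŋ]

[tumboŋŋazdal]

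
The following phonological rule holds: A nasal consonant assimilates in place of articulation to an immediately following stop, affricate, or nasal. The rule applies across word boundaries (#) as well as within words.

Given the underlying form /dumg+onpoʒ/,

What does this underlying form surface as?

[duŋg+ompoʒ]

/m/ before /g/ (velar) → [ŋ]
/n/ before /p/ (labial) → [m]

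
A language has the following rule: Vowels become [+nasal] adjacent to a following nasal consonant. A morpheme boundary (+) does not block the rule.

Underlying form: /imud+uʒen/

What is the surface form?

/i/ before nasal /m/ → [ĩ]
/e/ before nasal /n/ → [ẽ]

[ĩmud+uʒẽn]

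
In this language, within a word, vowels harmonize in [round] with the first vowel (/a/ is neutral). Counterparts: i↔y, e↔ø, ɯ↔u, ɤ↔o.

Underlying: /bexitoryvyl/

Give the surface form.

[bexitɤrivil]

/o/ harmonizes with /e/ ([-round]) → [ɤ]
/y/ harmonizes with /e/ ([-round]) → [i]
/y/ harmonizes with /e/ ([-round]) → [i]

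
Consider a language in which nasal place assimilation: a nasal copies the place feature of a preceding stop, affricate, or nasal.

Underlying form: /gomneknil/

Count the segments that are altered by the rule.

/n/ after /m/ (labial) → [m]
/n/ after /k/ (velar) → [ŋ]
2 segments change.

2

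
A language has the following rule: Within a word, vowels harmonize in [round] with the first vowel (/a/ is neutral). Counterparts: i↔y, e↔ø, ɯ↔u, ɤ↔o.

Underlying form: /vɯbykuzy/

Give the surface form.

/y/ harmonizes with /ɯ/ ([-round]) → [i]
/u/ harmonizes with /ɯ/ ([-round]) → [ɯ]
/y/ harmonizes with /ɯ/ ([-round]) → [i]

[vɯbikɯzi]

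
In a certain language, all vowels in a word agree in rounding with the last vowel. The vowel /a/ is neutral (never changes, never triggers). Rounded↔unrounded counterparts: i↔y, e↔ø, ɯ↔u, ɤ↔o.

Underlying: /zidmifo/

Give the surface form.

/i/ harmonizes with /o/ ([+round]) → [y]
/i/ harmonizes with /o/ ([+round]) → [y]

[zydmyfo]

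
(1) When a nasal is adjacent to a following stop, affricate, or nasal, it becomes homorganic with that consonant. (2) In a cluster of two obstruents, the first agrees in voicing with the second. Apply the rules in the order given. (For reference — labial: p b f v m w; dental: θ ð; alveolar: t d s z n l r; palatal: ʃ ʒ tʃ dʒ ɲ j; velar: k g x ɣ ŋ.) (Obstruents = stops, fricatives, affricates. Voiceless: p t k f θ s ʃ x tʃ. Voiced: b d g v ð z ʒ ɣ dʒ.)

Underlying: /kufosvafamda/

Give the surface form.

[kufozvafanda]

Rule 1: /m/ before /d/ (alveolar) → [n]
After rule 1: kufosvafanda
Rule 2: /s/ before /v/ (voiced) → [z]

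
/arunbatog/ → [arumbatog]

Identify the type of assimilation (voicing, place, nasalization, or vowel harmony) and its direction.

/n/→[m].
Each target copies a feature from the following segment, so the direction is regressive.

place assimilation, regressive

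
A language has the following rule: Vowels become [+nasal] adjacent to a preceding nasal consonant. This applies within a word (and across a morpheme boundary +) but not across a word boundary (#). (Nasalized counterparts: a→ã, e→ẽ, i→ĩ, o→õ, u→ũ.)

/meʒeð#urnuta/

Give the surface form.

[mẽʒeð#urnũta]

/e/ after nasal /m/ → [ẽ]
/u/ after nasal /n/ → [ũ]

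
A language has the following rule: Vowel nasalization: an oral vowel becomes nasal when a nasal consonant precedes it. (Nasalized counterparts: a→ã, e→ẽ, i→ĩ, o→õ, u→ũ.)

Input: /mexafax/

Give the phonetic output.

[mẽxafax]

/e/ after nasal /m/ → [ẽ]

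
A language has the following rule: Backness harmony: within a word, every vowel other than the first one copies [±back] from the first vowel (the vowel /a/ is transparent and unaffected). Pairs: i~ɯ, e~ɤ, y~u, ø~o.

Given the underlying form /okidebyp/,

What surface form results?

/i/ harmonizes with /o/ ([+back]) → [ɯ]
/e/ harmonizes with /o/ ([+back]) → [ɤ]
/y/ harmonizes with /o/ ([+back]) → [u]

[okɯdɤbup]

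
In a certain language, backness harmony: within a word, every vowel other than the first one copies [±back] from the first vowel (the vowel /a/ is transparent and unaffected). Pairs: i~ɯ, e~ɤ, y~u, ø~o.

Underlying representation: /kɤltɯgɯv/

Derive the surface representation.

[kɤltɯgɯv]

no segment meets the rule's conditions; no change.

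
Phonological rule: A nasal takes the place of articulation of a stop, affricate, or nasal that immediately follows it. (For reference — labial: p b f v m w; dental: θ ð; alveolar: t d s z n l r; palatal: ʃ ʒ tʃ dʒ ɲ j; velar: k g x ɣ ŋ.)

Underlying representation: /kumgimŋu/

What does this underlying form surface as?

[kuŋgiŋŋu]

/m/ before /g/ (velar) → [ŋ]
/m/ before /ŋ/ (velar) → [ŋ]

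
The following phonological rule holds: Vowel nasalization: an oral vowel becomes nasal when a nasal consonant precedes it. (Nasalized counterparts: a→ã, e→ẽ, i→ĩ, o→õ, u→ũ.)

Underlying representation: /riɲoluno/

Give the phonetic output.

/o/ after nasal /ɲ/ → [õ]
/o/ after nasal /n/ → [õ]

[riɲõlunõ]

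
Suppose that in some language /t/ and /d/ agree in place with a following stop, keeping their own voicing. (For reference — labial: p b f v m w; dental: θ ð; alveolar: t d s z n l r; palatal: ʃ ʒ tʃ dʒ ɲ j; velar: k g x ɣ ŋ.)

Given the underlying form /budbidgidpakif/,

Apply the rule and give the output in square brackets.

/d/ before /b/ (labial) → [b]
/d/ before /g/ (velar) → [g]
/d/ before /p/ (labial) → [b]

[bubbiggibpakif]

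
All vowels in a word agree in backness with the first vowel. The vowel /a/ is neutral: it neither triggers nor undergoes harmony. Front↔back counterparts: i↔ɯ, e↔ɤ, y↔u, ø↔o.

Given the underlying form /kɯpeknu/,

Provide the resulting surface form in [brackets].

[kɯpɤknu]

/e/ harmonizes with /ɯ/ ([+back]) → [ɤ]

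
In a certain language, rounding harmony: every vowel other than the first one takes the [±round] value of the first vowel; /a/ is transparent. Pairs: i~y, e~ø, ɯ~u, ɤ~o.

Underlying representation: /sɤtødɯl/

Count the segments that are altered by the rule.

1

/ø/ harmonizes with /ɤ/ ([-round]) → [e]
1 segment changes.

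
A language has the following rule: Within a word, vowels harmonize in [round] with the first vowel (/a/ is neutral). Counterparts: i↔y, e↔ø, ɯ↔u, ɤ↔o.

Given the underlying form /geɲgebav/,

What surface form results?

no segment meets the rule's conditions; no change.

[geɲgebav]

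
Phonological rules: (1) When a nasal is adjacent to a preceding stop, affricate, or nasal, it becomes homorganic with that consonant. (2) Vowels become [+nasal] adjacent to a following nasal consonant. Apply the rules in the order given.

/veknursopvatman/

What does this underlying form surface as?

Rule 1: /n/ after /k/ (velar) → [ŋ]
Rule 1: /m/ after /t/ (alveolar) → [n]
After rule 1: vekŋursopvatnan
Rule 2: /a/ before nasal /n/ → [ã]

[vekŋursopvatnãn]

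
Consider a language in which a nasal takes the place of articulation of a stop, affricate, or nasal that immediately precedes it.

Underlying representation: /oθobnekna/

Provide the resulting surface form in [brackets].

/n/ after /b/ (labial) → [m]
/n/ after /k/ (velar) → [ŋ]

[oθobmekŋa]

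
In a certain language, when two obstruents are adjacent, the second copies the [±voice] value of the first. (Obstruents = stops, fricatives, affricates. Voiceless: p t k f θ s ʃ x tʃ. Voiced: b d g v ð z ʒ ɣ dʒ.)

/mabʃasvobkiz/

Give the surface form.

[mabʒasfobgiz]

/ʃ/ after /b/ (voiced) → [ʒ]
/v/ after /s/ (voiceless) → [f]
/k/ after /b/ (voiced) → [g]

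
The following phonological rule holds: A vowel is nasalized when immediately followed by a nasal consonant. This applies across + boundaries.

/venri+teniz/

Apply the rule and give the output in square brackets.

/e/ before nasal /n/ → [ẽ]
/e/ before nasal /n/ → [ẽ]

[vẽnri+tẽniz]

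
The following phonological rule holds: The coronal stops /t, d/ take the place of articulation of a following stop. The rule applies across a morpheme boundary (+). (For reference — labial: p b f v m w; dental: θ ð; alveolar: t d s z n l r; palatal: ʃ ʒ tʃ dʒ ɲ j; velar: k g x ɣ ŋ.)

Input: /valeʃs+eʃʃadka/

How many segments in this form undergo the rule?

1

/d/ before /k/ (velar) → [g]
1 segment changes.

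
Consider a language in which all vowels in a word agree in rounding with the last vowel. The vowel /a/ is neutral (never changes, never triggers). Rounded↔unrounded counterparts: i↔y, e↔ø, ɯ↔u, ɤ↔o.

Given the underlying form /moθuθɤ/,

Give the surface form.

[mɤθɯθɤ]

/o/ harmonizes with /ɤ/ ([-round]) → [ɤ]
/u/ harmonizes with /ɤ/ ([-round]) → [ɯ]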